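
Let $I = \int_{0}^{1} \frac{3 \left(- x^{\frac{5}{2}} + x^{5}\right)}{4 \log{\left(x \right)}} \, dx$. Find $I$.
$- \frac{3 \log{\left(7 \right)}}{4} + \frac{3 \log{\left(3 \right)}}{4} + \frac{3 \log{\left(2 \right)}}{2}$

Replace the exponent $5$ by a parameter $a$: let $I(a) = \int_{0}^{1} \frac{3 \left(- x^{\frac{5}{2}} + x^{a}\right)}{4 \log{\left(x \right)}} \, dx$.

Since $\dfrac{\partial}{\partial a}\,x^{a} = x^{a} \ln x$, the $\ln x$ in the denominator cancels and
$$\frac{dI}{da} = \int_{0}^{1} \frac{3}{4} x^{a} \, dx = \frac{3}{4} \left[\frac{x^{a+1}}{a+1}\right]_0^1 = \frac{3}{4 \left(a + 1\right)}.$$

Integrating with respect to $a$ gives $I(a) = \log{\left(\frac{2^{\frac{3}{4}} \sqrt[4]{7} \left(a + 1\right)^{\frac{3}{4}}}{7} \right)} + C$.

At $a = \frac{5}{2}$ the integrand is identically $0$, so $I(\frac{5}{2}) = 0$. The closed form gives $0$, hence $C = 0$.

Setting $a = 5$:
$$I = - \frac{3 \log{\left(7 \right)}}{4} + \frac{3 \log{\left(3 \right)}}{4} + \frac{3 \log{\left(2 \right)}}{2}.$$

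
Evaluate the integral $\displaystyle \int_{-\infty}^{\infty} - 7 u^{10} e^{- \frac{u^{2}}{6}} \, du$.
$- 1607445 \sqrt{6} \sqrt{\pi}$

Start from the elementary integral
$$J(a) = \int_{-\infty}^{\infty} - 7 e^{- a u^{2}} \, du = - \frac{7 \sqrt{\pi}}{\sqrt{a}}.$$

Differentiating under the integral sign brings down a factor of $(-u^2)$:
$$\frac{dJ}{da} = \int_{-\infty}^{\infty} 7 u^{2} e^{- a u^{2}} \, du = \frac{7 \sqrt{\pi}}{2 a^{\frac{3}{2}}}.$$

Repeating $5$ times in total — each differentiation brings down another $(-u^2)$ — gives
$$\frac{d^{5}J}{da^{5}} = \int_{-\infty}^{\infty} 7 u^{10} e^{- a u^{2}} \, du = \frac{6615 \sqrt{\pi}}{32 a^{\frac{11}{2}}},$$
and the integrand here is $(-1)^{5}$ times the target integrand, so $I = (-1)^{5}\,\frac{d^{5}J}{da^{5}} = - \frac{6615 \sqrt{\pi}}{32 a^{\frac{11}{2}}}$.

Setting $a = \frac{1}{6}$:
$$I = - 1607445 \sqrt{6} \sqrt{\pi}.$$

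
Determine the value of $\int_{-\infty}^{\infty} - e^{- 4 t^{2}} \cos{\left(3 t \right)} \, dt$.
$- \frac{\sqrt{\pi}}{2 e^{\frac{9}{16}}}$

Define $I(b) = \int_{-\infty}^{\infty} - e^{- 4 t^{2}} \cos{\left(b t \right)} \, dt$.

Differentiating under the integral sign,
$$I'(b) = \int_{-\infty}^{\infty} t e^{- 4 t^{2}} \sin{\left(b t \right)} \, dt.$$

Integrate $\int_{-\infty}^{\infty} t \sin(b t)\, e^{- 4 t^{2}}\, dt$ by parts with $u = \sin(b t)$ and $dv = t\, e^{- 4 t^{2}}\, dt$, giving $v = - \frac{e^{- 4 t^{2}}}{8}$. The boundary term vanishes and
$$\int_{-\infty}^{\infty} t \sin(b t)\, e^{- 4 t^{2}}\, dt = \frac{b}{8} \int_{-\infty}^{\infty} \cos(b t)\, e^{- 4 t^{2}}\, dt,$$
so $I'(b) = - \frac{b}{8}\, I(b)$.

This is a separable first-order ODE; solving with the initial condition $I(0) = \int_{-\infty}^{\infty} - e^{- 4 t^{2}}\,dt = - \frac{\sqrt{\pi}}{2}$ gives
$$I(b) = - \frac{\sqrt{\pi} e^{- \frac{b^{2}}{16}}}{2}.$$

Setting $b = 3$:
$$I = - \frac{\sqrt{\pi}}{2 e^{\frac{9}{16}}}.$$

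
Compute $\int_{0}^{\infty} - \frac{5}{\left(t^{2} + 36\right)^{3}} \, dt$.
$- \frac{5 \pi}{41472}$

Begin with the known result
$$J(a) = \int_{0}^{\infty} - \frac{5}{a^{2} + t^{2}} \, dt = - \frac{5 \pi}{2 a}.$$

Differentiating under the integral sign with respect to $a$,
$$\frac{dJ}{da} = \int_{0}^{\infty} \frac{10 a}{\left(a^{2} + t^{2}\right)^{2}} \, dt = \frac{5 \pi}{2 a^{2}},$$
so $\int_{0}^{\infty} - \frac{5}{\left(a^{2} + t^{2}\right)^{2}} \, dt = - \frac{5 \pi}{4 a^{3}}$.

Repeating — each differentiation of $1/(t^2+a^2)^j$ produces $-2ja/(t^2+a^2)^{j+1}$ — and dividing through by $-2ja$ at each step yields, after $2$ differentiations in total,
$$\int_{0}^{\infty} - \frac{5}{\left(a^{2} + t^{2}\right)^{3}} \, dt = - \frac{15 \pi}{16 a^{5}}.$$

Setting $a = 6$:
$$I = - \frac{5 \pi}{41472}.$$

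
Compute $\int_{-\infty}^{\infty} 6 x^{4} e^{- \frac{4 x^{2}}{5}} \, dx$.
$\frac{225 \sqrt{5} \sqrt{\pi}}{64}$

Consider the simpler parametrised integral
$$J(a) = \int_{-\infty}^{\infty} 6 e^{- a x^{2}} \, dx = \frac{6 \sqrt{\pi}}{\sqrt{a}}.$$

Differentiating under the integral sign brings down a factor of $(-x^2)$:
$$\frac{dJ}{da} = \int_{-\infty}^{\infty} - 6 x^{2} e^{- a x^{2}} \, dx = - \frac{3 \sqrt{\pi}}{a^{\frac{3}{2}}}.$$

Repeating twice in total — each differentiation brings down another $(-x^2)$ — gives
$$\frac{d^{2}J}{da^{2}} = \int_{-\infty}^{\infty} 6 x^{4} e^{- a x^{2}} \, dx = \frac{9 \sqrt{\pi}}{2 a^{\frac{5}{2}}},$$
and the integrand here is exactly the target integrand, so $I = \frac{9 \sqrt{\pi}}{2 a^{\frac{5}{2}}}$.

Setting $a = \frac{4}{5}$:
$$I = \frac{225 \sqrt{5} \sqrt{\pi}}{64}.$$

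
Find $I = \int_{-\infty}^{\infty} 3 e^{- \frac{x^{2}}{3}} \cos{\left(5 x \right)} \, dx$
$\frac{3 \sqrt{3} \sqrt{\pi}}{e^{\frac{75}{4}}}$

Treat the cosine frequency as a parameter and define $I(b) = \int_{-\infty}^{\infty} 3 e^{- \frac{x^{2}}{3}} \cos{\left(b x \right)} \, dx$.

Differentiating under the integral sign,
$$I'(b) = \int_{-\infty}^{\infty} - 3 x e^{- \frac{x^{2}}{3}} \sin{\left(b x \right)} \, dx.$$

Integrate $\int_{-\infty}^{\infty} x \sin(b x)\, e^{- \frac{x^{2}}{3}}\, dx$ by parts with $u = \sin(b x)$ and $dv = x\, e^{- \frac{x^{2}}{3}}\, dx$, giving $v = - \frac{3 e^{- \frac{x^{2}}{3}}}{2}$. The boundary term vanishes and
$$\int_{-\infty}^{\infty} x \sin(b x)\, e^{- \frac{x^{2}}{3}}\, dx = \frac{3 b}{2} \int_{-\infty}^{\infty} \cos(b x)\, e^{- \frac{x^{2}}{3}}\, dx,$$
so $I'(b) = - \frac{3 b}{2}\, I(b)$.

This is a separable first-order ODE; solving with the initial condition $I(0) = \int_{-\infty}^{\infty} 3 e^{- \frac{x^{2}}{3}}\,dx = 3 \sqrt{3} \sqrt{\pi}$ gives
$$I(b) = 3 \sqrt{3} \sqrt{\pi} e^{- \frac{3 b^{2}}{4}}.$$

Setting $b = 5$:
$$I = \frac{3 \sqrt{3} \sqrt{\pi}}{e^{\frac{75}{4}}}.$$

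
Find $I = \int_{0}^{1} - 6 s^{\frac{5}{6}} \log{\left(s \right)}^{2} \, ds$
$- \frac{2592}{1331}$

Begin with the known integral
$$J(a) = \int_{0}^{1} - 6 s^{a} \, ds = - \frac{6}{a + 1}.$$

Differentiating under the integral sign brings down a factor of $\ln s$:
$$\frac{dJ}{da} = \int_{0}^{1} - 6 s^{a} \log{\left(s \right)} \, ds = \frac{6}{\left(a + 1\right)^{2}}.$$

Repeating twice in total — each differentiation brings down another $\ln s$ — gives
$$\frac{d^{2}J}{da^{2}} = \int_{0}^{1} - 6 s^{a} \log{\left(s \right)}^{2} \, ds = - \frac{12}{\left(a + 1\right)^{3}},$$
and the integrand here is exactly the target integrand, so $I = - \frac{12}{\left(a + 1\right)^{3}}$.

Setting $a = \frac{5}{6}$:
$$I = - \frac{2592}{1331}.$$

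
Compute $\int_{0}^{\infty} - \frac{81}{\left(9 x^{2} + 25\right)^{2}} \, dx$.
$- \frac{27 \pi}{500}$

Recall the elementary integral
$$J(a) = \int_{0}^{\infty} - \frac{1}{a^{2} + x^{2}} \, dx = - \frac{\pi}{2 a}.$$

Differentiating under the integral sign with respect to $a$,
$$\frac{dJ}{da} = \int_{0}^{\infty} \frac{2 a}{\left(a^{2} + x^{2}\right)^{2}} \, dx = \frac{\pi}{2 a^{2}},$$
so $\int_{0}^{\infty} - \frac{1}{\left(a^{2} + x^{2}\right)^{2}} \, dx = - \frac{\pi}{4 a^{3}}$.

Setting $a = \frac{5}{3}$:
$$I = - \frac{27 \pi}{500}.$$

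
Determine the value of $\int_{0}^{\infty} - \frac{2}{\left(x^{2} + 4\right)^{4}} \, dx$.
$- \frac{5 \pi}{2048}$

Start from the standard arctangent integral
$$J(a) = \int_{0}^{\infty} - \frac{2}{a^{2} + x^{2}} \, dx = - \frac{\pi}{a}.$$

Differentiating under the integral sign with respect to $a$,
$$\frac{dJ}{da} = \int_{0}^{\infty} \frac{4 a}{\left(a^{2} + x^{2}\right)^{2}} \, dx = \frac{\pi}{a^{2}},$$
so $\int_{0}^{\infty} - \frac{2}{\left(a^{2} + x^{2}\right)^{2}} \, dx = - \frac{\pi}{2 a^{3}}$.

Repeating — each differentiation of $1/(x^2+a^2)^j$ produces $-2ja/(x^2+a^2)^{j+1}$ — and dividing through by $-2ja$ at each step yields, after $3$ differentiations in total,
$$\int_{0}^{\infty} - \frac{2}{\left(a^{2} + x^{2}\right)^{4}} \, dx = - \frac{5 \pi}{16 a^{7}}.$$

Setting $a = 2$:
$$I = - \frac{5 \pi}{2048}.$$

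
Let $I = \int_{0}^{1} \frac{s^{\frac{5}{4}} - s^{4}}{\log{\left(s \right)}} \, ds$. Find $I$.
$\log{\left(\frac{9}{20} \right)}$

Introduce a parameter $a$ in the exponent: let $I(a) = \int_{0}^{1} \frac{- s^{4} + s^{a}}{\log{\left(s \right)}} \, ds$.

Since $\dfrac{\partial}{\partial a}\,s^{a} = s^{a} \ln s$, the $\ln s$ in the denominator cancels and
$$\frac{dI}{da} = \int_{0}^{1} s^{a} \, ds = \left[\frac{s^{a+1}}{a+1}\right]_0^1 = \frac{1}{a + 1}.$$

Integrating with respect to $a$ gives $I(a) = \log{\left(\frac{a}{5} + \frac{1}{5} \right)} + C$.

At $a = 4$ the integrand is identically $0$, so $I(4) = 0$. The closed form gives $0$, hence $C = 0$.

Setting $a = \frac{5}{4}$:
$$I = \log{\left(\frac{9}{20} \right)}.$$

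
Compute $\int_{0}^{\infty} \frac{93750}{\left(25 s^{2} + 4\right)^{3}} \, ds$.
$\frac{28125 \pi}{256}$

Recall the elementary integral
$$J(a) = \int_{0}^{\infty} \frac{6}{a^{2} + s^{2}} \, ds = \frac{3 \pi}{a}.$$

Differentiating under the integral sign with respect to $a$,
$$\frac{dJ}{da} = \int_{0}^{\infty} - \frac{12 a}{\left(a^{2} + s^{2}\right)^{2}} \, ds = - \frac{3 \pi}{a^{2}},$$
so $\int_{0}^{\infty} \frac{6}{\left(a^{2} + s^{2}\right)^{2}} \, ds = \frac{3 \pi}{2 a^{3}}$.

Repeating — each differentiation of $1/(s^2+a^2)^j$ produces $-2ja/(s^2+a^2)^{j+1}$ — and dividing through by $-2ja$ at each step yields, after $2$ differentiations in total,
$$\int_{0}^{\infty} \frac{6}{\left(a^{2} + s^{2}\right)^{3}} \, ds = \frac{9 \pi}{8 a^{5}}.$$

Setting $a = \frac{2}{5}$:
$$I = \frac{28125 \pi}{256}.$$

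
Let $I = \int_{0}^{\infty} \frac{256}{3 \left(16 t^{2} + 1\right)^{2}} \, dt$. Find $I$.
$\frac{16 \pi}{3}$

Begin with the known result
$$J(a) = \int_{0}^{\infty} \frac{1}{3 \left(a^{2} + t^{2}\right)} \, dt = \frac{\pi}{6 a}.$$

Differentiating under the integral sign with respect to $a$,
$$\frac{dJ}{da} = \int_{0}^{\infty} - \frac{2 a}{3 \left(a^{2} + t^{2}\right)^{2}} \, dt = - \frac{\pi}{6 a^{2}},$$
so $\int_{0}^{\infty} \frac{1}{3 \left(a^{2} + t^{2}\right)^{2}} \, dt = \frac{\pi}{12 a^{3}}$.

Setting $a = \frac{1}{4}$:
$$I = \frac{16 \pi}{3}.$$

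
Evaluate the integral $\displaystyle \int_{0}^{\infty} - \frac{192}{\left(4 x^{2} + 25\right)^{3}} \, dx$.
$- \frac{18 \pi}{3125}$

Begin with the known result
$$J(a) = \int_{0}^{\infty} - \frac{3}{a^{2} + x^{2}} \, dx = - \frac{3 \pi}{2 a}.$$

Differentiating under the integral sign with respect to $a$,
$$\frac{dJ}{da} = \int_{0}^{\infty} \frac{6 a}{\left(a^{2} + x^{2}\right)^{2}} \, dx = \frac{3 \pi}{2 a^{2}},$$
so $\int_{0}^{\infty} - \frac{3}{\left(a^{2} + x^{2}\right)^{2}} \, dx = - \frac{3 \pi}{4 a^{3}}$.

Repeating — each differentiation of $1/(x^2+a^2)^j$ produces $-2ja/(x^2+a^2)^{j+1}$ — and dividing through by $-2ja$ at each step yields, after $2$ differentiations in total,
$$\int_{0}^{\infty} - \frac{3}{\left(a^{2} + x^{2}\right)^{3}} \, dx = - \frac{9 \pi}{16 a^{5}}.$$

Setting $a = \frac{5}{2}$:
$$I = - \frac{18 \pi}{3125}.$$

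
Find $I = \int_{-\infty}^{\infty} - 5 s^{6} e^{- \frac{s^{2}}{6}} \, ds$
$- 2025 \sqrt{6} \sqrt{\pi}$

Consider the simpler parametrised integral
$$J(a) = \int_{-\infty}^{\infty} - 5 e^{- a s^{2}} \, ds = - \frac{5 \sqrt{\pi}}{\sqrt{a}}.$$

Differentiating under the integral sign brings down a factor of $(-s^2)$:
$$\frac{dJ}{da} = \int_{-\infty}^{\infty} 5 s^{2} e^{- a s^{2}} \, ds = \frac{5 \sqrt{\pi}}{2 a^{\frac{3}{2}}}.$$

Repeating $3$ times in total — each differentiation brings down another $(-s^2)$ — gives
$$\frac{d^{3}J}{da^{3}} = \int_{-\infty}^{\infty} 5 s^{6} e^{- a s^{2}} \, ds = \frac{75 \sqrt{\pi}}{8 a^{\frac{7}{2}}},$$
and the integrand here is $(-1)^{3}$ times the target integrand, so $I = (-1)^{3}\,\frac{d^{3}J}{da^{3}} = - \frac{75 \sqrt{\pi}}{8 a^{\frac{7}{2}}}$.

Setting $a = \frac{1}{6}$:
$$I = - 2025 \sqrt{6} \sqrt{\pi}.$$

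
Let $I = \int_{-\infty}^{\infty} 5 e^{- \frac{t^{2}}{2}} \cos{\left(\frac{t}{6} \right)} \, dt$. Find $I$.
$\frac{5 \sqrt{2} \sqrt{\pi}}{e^{\frac{1}{72}}}$

Treat the cosine frequency as a parameter and define $I(b) = \int_{-\infty}^{\infty} 5 e^{- \frac{t^{2}}{2}} \cos{\left(b t \right)} \, dt$.

Differentiating under the integral sign,
$$I'(b) = \int_{-\infty}^{\infty} - 5 t e^{- \frac{t^{2}}{2}} \sin{\left(b t \right)} \, dt.$$

Integrate $\int_{-\infty}^{\infty} t \sin(b t)\, e^{- \frac{t^{2}}{2}}\, dt$ by parts with $u = \sin(b t)$ and $dv = t\, e^{- \frac{t^{2}}{2}}\, dt$, giving $v = - e^{- \frac{t^{2}}{2}}$. The boundary term vanishes and
$$\int_{-\infty}^{\infty} t \sin(b t)\, e^{- \frac{t^{2}}{2}}\, dt = b \int_{-\infty}^{\infty} \cos(b t)\, e^{- \frac{t^{2}}{2}}\, dt,$$
so $I'(b) = - b\, I(b)$.

This is a separable first-order ODE; solving with the initial condition $I(0) = \int_{-\infty}^{\infty} 5 e^{- \frac{t^{2}}{2}}\,dt = 5 \sqrt{2} \sqrt{\pi}$ gives
$$I(b) = 5 \sqrt{2} \sqrt{\pi} e^{- \frac{b^{2}}{2}}.$$

Setting $b = \frac{1}{6}$:
$$I = \frac{5 \sqrt{2} \sqrt{\pi}}{e^{\frac{1}{72}}}.$$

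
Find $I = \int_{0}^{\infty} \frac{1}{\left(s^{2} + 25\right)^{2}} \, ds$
$\frac{\pi}{500}$

Start from the standard arctangent integral
$$J(a) = \int_{0}^{\infty} \frac{1}{a^{2} + s^{2}} \, ds = \frac{\pi}{2 a}.$$

Differentiating under the integral sign with respect to $a$,
$$\frac{dJ}{da} = \int_{0}^{\infty} - \frac{2 a}{\left(a^{2} + s^{2}\right)^{2}} \, ds = - \frac{\pi}{2 a^{2}},$$
so $\int_{0}^{\infty} \frac{1}{\left(a^{2} + s^{2}\right)^{2}} \, ds = \frac{\pi}{4 a^{3}}$.

Setting $a = 5$:
$$I = \frac{\pi}{500}.$$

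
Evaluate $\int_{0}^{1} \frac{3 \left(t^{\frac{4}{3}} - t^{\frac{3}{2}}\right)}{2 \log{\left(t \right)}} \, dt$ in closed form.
$\log{\left(\frac{14 \sqrt{210}}{225} \right)}$

Introduce a parameter $a$ in the exponent: let $I(a) = \int_{0}^{1} \frac{3 \left(- t^{\frac{3}{2}} + t^{a}\right)}{2 \log{\left(t \right)}} \, dt$.

Since $\dfrac{\partial}{\partial a}\,t^{a} = t^{a} \ln t$, the $\ln t$ in the denominator cancels and
$$\frac{dI}{da} = \int_{0}^{1} \frac{3}{2} t^{a} \, dt = \frac{3}{2} \left[\frac{t^{a+1}}{a+1}\right]_0^1 = \frac{3}{2 \left(a + 1\right)}.$$

Integrating with respect to $a$ gives $I(a) = \log{\left(\frac{2 \sqrt{10} \left(a + 1\right)^{\frac{3}{2}}}{25} \right)} + C$.

At $a = \frac{3}{2}$ the integrand is identically $0$, so $I(\frac{3}{2}) = 0$. The closed form gives $0$, hence $C = 0$.

Setting $a = \frac{4}{3}$:
$$I = \log{\left(\frac{14 \sqrt{210}}{225} \right)}.$$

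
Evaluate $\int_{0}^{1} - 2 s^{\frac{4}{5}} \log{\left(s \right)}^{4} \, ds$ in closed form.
$- \frac{50000}{19683}$

Consider the simpler parametrised integral
$$J(a) = \int_{0}^{1} - 2 s^{a} \, ds = - \frac{2}{a + 1}.$$

Differentiating under the integral sign brings down a factor of $\ln s$:
$$\frac{dJ}{da} = \int_{0}^{1} - 2 s^{a} \log{\left(s \right)} \, ds = \frac{2}{\left(a + 1\right)^{2}}.$$

Repeating $4$ times in total — each differentiation brings down another $\ln s$ — gives
$$\frac{d^{4}J}{da^{4}} = \int_{0}^{1} - 2 s^{a} \log{\left(s \right)}^{4} \, ds = - \frac{48}{\left(a + 1\right)^{5}},$$
and the integrand here is exactly the target integrand, so $I = - \frac{48}{\left(a + 1\right)^{5}}$.

Setting $a = \frac{4}{5}$:
$$I = - \frac{50000}{19683}.$$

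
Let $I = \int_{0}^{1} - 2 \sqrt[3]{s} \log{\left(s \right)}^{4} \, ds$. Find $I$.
$- \frac{729}{64}$

Begin with the known integral
$$J(a) = \int_{0}^{1} - 2 s^{a} \, ds = - \frac{2}{a + 1}.$$

Differentiating under the integral sign brings down a factor of $\ln s$:
$$\frac{dJ}{da} = \int_{0}^{1} - 2 s^{a} \log{\left(s \right)} \, ds = \frac{2}{\left(a + 1\right)^{2}}.$$

Repeating $4$ times in total — each differentiation brings down another $\ln s$ — gives
$$\frac{d^{4}J}{da^{4}} = \int_{0}^{1} - 2 s^{a} \log{\left(s \right)}^{4} \, ds = - \frac{48}{\left(a + 1\right)^{5}},$$
and the integrand here is exactly the target integrand, so $I = - \frac{48}{\left(a + 1\right)^{5}}$.

Setting $a = \frac{1}{3}$:
$$I = - \frac{729}{64}.$$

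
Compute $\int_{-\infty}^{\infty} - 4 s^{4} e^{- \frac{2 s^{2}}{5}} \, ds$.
$- \frac{75 \sqrt{10} \sqrt{\pi}}{8}$

Consider the simpler parametrised integral
$$J(a) = \int_{-\infty}^{\infty} - 4 e^{- a s^{2}} \, ds = - \frac{4 \sqrt{\pi}}{\sqrt{a}}.$$

Differentiating under the integral sign brings down a factor of $(-s^2)$:
$$\frac{dJ}{da} = \int_{-\infty}^{\infty} 4 s^{2} e^{- a s^{2}} \, ds = \frac{2 \sqrt{\pi}}{a^{\frac{3}{2}}}.$$

Repeating twice in total — each differentiation brings down another $(-s^2)$ — gives
$$\frac{d^{2}J}{da^{2}} = \int_{-\infty}^{\infty} - 4 s^{4} e^{- a s^{2}} \, ds = - \frac{3 \sqrt{\pi}}{a^{\frac{5}{2}}},$$
and the integrand here is exactly the target integrand, so $I = - \frac{3 \sqrt{\pi}}{a^{\frac{5}{2}}}$.

Setting $a = \frac{2}{5}$:
$$I = - \frac{75 \sqrt{10} \sqrt{\pi}}{8}.$$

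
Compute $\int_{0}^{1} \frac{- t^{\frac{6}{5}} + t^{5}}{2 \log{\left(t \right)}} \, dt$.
$- \log{\left(11 \right)} + \frac{\log{\left(330 \right)}}{2}$

Introduce a parameter $a$ in the exponent: let $I(a) = \int_{0}^{1} \frac{- t^{\frac{6}{5}} + t^{a}}{2 \log{\left(t \right)}} \, dt$.

Since $\dfrac{\partial}{\partial a}\,t^{a} = t^{a} \ln t$, the $\ln t$ in the denominator cancels and
$$\frac{dI}{da} = \int_{0}^{1} \frac{1}{2} t^{a} \, dt = \frac{1}{2} \left[\frac{t^{a+1}}{a+1}\right]_0^1 = \frac{1}{2 \left(a + 1\right)}.$$

Integrating with respect to $a$ gives $I(a) = \log{\left(\frac{\sqrt{55} \sqrt{a + 1}}{11} \right)} + C$.

At $a = \frac{6}{5}$ the integrand is identically $0$, so $I(\frac{6}{5}) = 0$. The closed form gives $0$, hence $C = 0$.

Setting $a = 5$:
$$I = - \log{\left(11 \right)} + \frac{\log{\left(330 \right)}}{2}.$$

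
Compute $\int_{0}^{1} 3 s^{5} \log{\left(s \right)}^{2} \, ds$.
$\frac{1}{36}$

Consider the simpler parametrised integral
$$J(a) = \int_{0}^{1} 3 s^{a} \, ds = \frac{3}{a + 1}.$$

Differentiating under the integral sign brings down a factor of $\ln s$:
$$\frac{dJ}{da} = \int_{0}^{1} 3 s^{a} \log{\left(s \right)} \, ds = - \frac{3}{\left(a + 1\right)^{2}}.$$

Repeating twice in total — each differentiation brings down another $\ln s$ — gives
$$\frac{d^{2}J}{da^{2}} = \int_{0}^{1} 3 s^{a} \log{\left(s \right)}^{2} \, ds = \frac{6}{\left(a + 1\right)^{3}},$$
and the integrand here is exactly the target integrand, so $I = \frac{6}{\left(a + 1\right)^{3}}$.

Setting $a = 5$:
$$I = \frac{1}{36}.$$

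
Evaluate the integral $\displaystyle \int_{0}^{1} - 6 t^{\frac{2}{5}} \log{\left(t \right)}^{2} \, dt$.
$- \frac{1500}{343}$

Consider the simpler parametrised integral
$$J(a) = \int_{0}^{1} - 6 t^{a} \, dt = - \frac{6}{a + 1}.$$

Differentiating under the integral sign brings down a factor of $\ln t$:
$$\frac{dJ}{da} = \int_{0}^{1} - 6 t^{a} \log{\left(t \right)} \, dt = \frac{6}{\left(a + 1\right)^{2}}.$$

Repeating twice in total — each differentiation brings down another $\ln t$ — gives
$$\frac{d^{2}J}{da^{2}} = \int_{0}^{1} - 6 t^{a} \log{\left(t \right)}^{2} \, dt = - \frac{12}{\left(a + 1\right)^{3}},$$
and the integrand here is exactly the target integrand, so $I = - \frac{12}{\left(a + 1\right)^{3}}$.

Setting $a = \frac{2}{5}$:
$$I = - \frac{1500}{343}.$$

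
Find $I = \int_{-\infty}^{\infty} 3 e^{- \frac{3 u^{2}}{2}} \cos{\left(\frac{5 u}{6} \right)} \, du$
$\frac{\sqrt{6} \sqrt{\pi}}{e^{\frac{25}{216}}}$

Treat the cosine frequency as a parameter and define $I(b) = \int_{-\infty}^{\infty} 3 e^{- \frac{3 u^{2}}{2}} \cos{\left(b u \right)} \, du$.

Differentiating under the integral sign,
$$I'(b) = \int_{-\infty}^{\infty} - 3 u e^{- \frac{3 u^{2}}{2}} \sin{\left(b u \right)} \, du.$$

Integrate $\int_{-\infty}^{\infty} u \sin(b u)\, e^{- \frac{3 u^{2}}{2}}\, du$ by parts with $w = \sin(b u)$ and $dv = u\, e^{- \frac{3 u^{2}}{2}}\, du$, giving $v = - \frac{e^{- \frac{3 u^{2}}{2}}}{3}$. The boundary term vanishes and
$$\int_{-\infty}^{\infty} u \sin(b u)\, e^{- \frac{3 u^{2}}{2}}\, du = \frac{b}{3} \int_{-\infty}^{\infty} \cos(b u)\, e^{- \frac{3 u^{2}}{2}}\, du,$$
so $I'(b) = - \frac{b}{3}\, I(b)$.

This is a separable first-order ODE; solving with the initial condition $I(0) = \int_{-\infty}^{\infty} 3 e^{- \frac{3 u^{2}}{2}}\,du = \sqrt{6} \sqrt{\pi}$ gives
$$I(b) = \sqrt{6} \sqrt{\pi} e^{- \frac{b^{2}}{6}}.$$

Setting $b = \frac{5}{6}$:
$$I = \frac{\sqrt{6} \sqrt{\pi}}{e^{\frac{25}{216}}}.$$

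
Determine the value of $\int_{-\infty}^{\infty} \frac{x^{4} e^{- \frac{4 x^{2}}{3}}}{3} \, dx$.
$\frac{9 \sqrt{3} \sqrt{\pi}}{128}$

Consider the simpler parametrised integral
$$J(a) = \int_{-\infty}^{\infty} \frac{e^{- a x^{2}}}{3} \, dx = \frac{\sqrt{\pi}}{3 \sqrt{a}}.$$

Differentiating under the integral sign brings down a factor of $(-x^2)$:
$$\frac{dJ}{da} = \int_{-\infty}^{\infty} - \frac{x^{2} e^{- a x^{2}}}{3} \, dx = - \frac{\sqrt{\pi}}{6 a^{\frac{3}{2}}}.$$

Repeating twice in total — each differentiation brings down another $(-x^2)$ — gives
$$\frac{d^{2}J}{da^{2}} = \int_{-\infty}^{\infty} \frac{x^{4} e^{- a x^{2}}}{3} \, dx = \frac{\sqrt{\pi}}{4 a^{\frac{5}{2}}},$$
and the integrand here is exactly the target integrand, so $I = \frac{\sqrt{\pi}}{4 a^{\frac{5}{2}}}$.

Setting $a = \frac{4}{3}$:
$$I = \frac{9 \sqrt{3} \sqrt{\pi}}{128}.$$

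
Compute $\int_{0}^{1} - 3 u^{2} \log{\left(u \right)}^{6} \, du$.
$- \frac{80}{81}$

Consider the simpler parametrised integral
$$J(a) = \int_{0}^{1} - 3 u^{a} \, du = - \frac{3}{a + 1}.$$

Differentiating under the integral sign brings down a factor of $\ln u$:
$$\frac{dJ}{da} = \int_{0}^{1} - 3 u^{a} \log{\left(u \right)} \, du = \frac{3}{\left(a + 1\right)^{2}}.$$

Repeating $6$ times in total — each differentiation brings down another $\ln u$ — gives
$$\frac{d^{6}J}{da^{6}} = \int_{0}^{1} - 3 u^{a} \log{\left(u \right)}^{6} \, du = - \frac{2160}{\left(a + 1\right)^{7}},$$
and the integrand here is exactly the target integrand, so $I = - \frac{2160}{\left(a + 1\right)^{7}}$.

Setting $a = 2$:
$$I = - \frac{80}{81}.$$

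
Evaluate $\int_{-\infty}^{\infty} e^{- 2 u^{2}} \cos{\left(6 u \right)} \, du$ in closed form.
$\frac{\sqrt{2} \sqrt{\pi}}{2 e^{\frac{9}{2}}}$

Define $I(b) = \int_{-\infty}^{\infty} e^{- 2 u^{2}} \cos{\left(b u \right)} \, du$.

Differentiating under the integral sign,
$$I'(b) = \int_{-\infty}^{\infty} - u e^{- 2 u^{2}} \sin{\left(b u \right)} \, du.$$

Integrate $\int_{-\infty}^{\infty} u \sin(b u)\, e^{- 2 u^{2}}\, du$ by parts with $w = \sin(b u)$ and $dv = u\, e^{- 2 u^{2}}\, du$, giving $v = - \frac{e^{- 2 u^{2}}}{4}$. The boundary term vanishes and
$$\int_{-\infty}^{\infty} u \sin(b u)\, e^{- 2 u^{2}}\, du = \frac{b}{4} \int_{-\infty}^{\infty} \cos(b u)\, e^{- 2 u^{2}}\, du,$$
so $I'(b) = - \frac{b}{4}\, I(b)$.

This is a separable first-order ODE; solving with the initial condition $I(0) = \int_{-\infty}^{\infty} e^{- 2 u^{2}}\,du = \frac{\sqrt{2} \sqrt{\pi}}{2}$ gives
$$I(b) = \frac{\sqrt{2} \sqrt{\pi} e^{- \frac{b^{2}}{8}}}{2}.$$

Setting $b = 6$:
$$I = \frac{\sqrt{2} \sqrt{\pi}}{2 e^{\frac{9}{2}}}.$$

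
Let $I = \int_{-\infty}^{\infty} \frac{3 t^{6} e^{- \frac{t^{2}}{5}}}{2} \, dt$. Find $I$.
$\frac{5625 \sqrt{5} \sqrt{\pi}}{16}$

Consider the simpler parametrised integral
$$J(a) = \int_{-\infty}^{\infty} \frac{3 e^{- a t^{2}}}{2} \, dt = \frac{3 \sqrt{\pi}}{2 \sqrt{a}}.$$

Differentiating under the integral sign brings down a factor of $(-t^2)$:
$$\frac{dJ}{da} = \int_{-\infty}^{\infty} - \frac{3 t^{2} e^{- a t^{2}}}{2} \, dt = - \frac{3 \sqrt{\pi}}{4 a^{\frac{3}{2}}}.$$

Repeating $3$ times in total — each differentiation brings down another $(-t^2)$ — gives
$$\frac{d^{3}J}{da^{3}} = \int_{-\infty}^{\infty} - \frac{3 t^{6} e^{- a t^{2}}}{2} \, dt = - \frac{45 \sqrt{\pi}}{16 a^{\frac{7}{2}}},$$
and the integrand here is $(-1)^{3}$ times the target integrand, so $I = (-1)^{3}\,\frac{d^{3}J}{da^{3}} = \frac{45 \sqrt{\pi}}{16 a^{\frac{7}{2}}}$.

Setting $a = \frac{1}{5}$:
$$I = \frac{5625 \sqrt{5} \sqrt{\pi}}{16}.$$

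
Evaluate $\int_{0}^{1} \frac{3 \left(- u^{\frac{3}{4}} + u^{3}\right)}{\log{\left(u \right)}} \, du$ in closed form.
$\log{\left(\frac{4096}{343} \right)}$

Consider the one-parameter family: let $I(a) = \int_{0}^{1} \frac{3 \left(- u^{\frac{3}{4}} + u^{a}\right)}{\log{\left(u \right)}} \, du$.

Since $\dfrac{\partial}{\partial a}\,u^{a} = u^{a} \ln u$, the $\ln u$ in the denominator cancels and
$$\frac{dI}{da} = \int_{0}^{1} 3 u^{a} \, du = 3 \left[\frac{u^{a+1}}{a+1}\right]_0^1 = \frac{3}{a + 1}.$$

Integrating with respect to $a$ gives $I(a) = \log{\left(\frac{64 \left(a + 1\right)^{3}}{343} \right)} + C$.

At $a = \frac{3}{4}$ the integrand is identically $0$, so $I(\frac{3}{4}) = 0$. The closed form gives $0$, hence $C = 0$.

Setting $a = 3$:
$$I = \log{\left(\frac{4096}{343} \right)}.$$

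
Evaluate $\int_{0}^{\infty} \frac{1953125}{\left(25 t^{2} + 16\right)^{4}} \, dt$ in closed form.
$\frac{1953125 \pi}{524288}$

Recall the elementary integral
$$J(a) = \int_{0}^{\infty} \frac{5}{a^{2} + t^{2}} \, dt = \frac{5 \pi}{2 a}.$$

Differentiating under the integral sign with respect to $a$,
$$\frac{dJ}{da} = \int_{0}^{\infty} - \frac{10 a}{\left(a^{2} + t^{2}\right)^{2}} \, dt = - \frac{5 \pi}{2 a^{2}},$$
so $\int_{0}^{\infty} \frac{5}{\left(a^{2} + t^{2}\right)^{2}} \, dt = \frac{5 \pi}{4 a^{3}}$.

Repeating — each differentiation of $1/(t^2+a^2)^j$ produces $-2ja/(t^2+a^2)^{j+1}$ — and dividing through by $-2ja$ at each step yields, after $3$ differentiations in total,
$$\int_{0}^{\infty} \frac{5}{\left(a^{2} + t^{2}\right)^{4}} \, dt = \frac{25 \pi}{32 a^{7}}.$$

Setting $a = \frac{4}{5}$:
$$I = \frac{1953125 \pi}{524288}.$$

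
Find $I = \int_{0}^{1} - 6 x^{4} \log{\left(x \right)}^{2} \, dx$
$- \frac{12}{125}$

Consider the simpler parametrised integral
$$J(a) = \int_{0}^{1} - 6 x^{a} \, dx = - \frac{6}{a + 1}.$$

Differentiating under the integral sign brings down a factor of $\ln x$:
$$\frac{dJ}{da} = \int_{0}^{1} - 6 x^{a} \log{\left(x \right)} \, dx = \frac{6}{\left(a + 1\right)^{2}}.$$

Repeating twice in total — each differentiation brings down another $\ln x$ — gives
$$\frac{d^{2}J}{da^{2}} = \int_{0}^{1} - 6 x^{a} \log{\left(x \right)}^{2} \, dx = - \frac{12}{\left(a + 1\right)^{3}},$$
and the integrand here is exactly the target integrand, so $I = - \frac{12}{\left(a + 1\right)^{3}}$.

Setting $a = 4$:
$$I = - \frac{12}{125}.$$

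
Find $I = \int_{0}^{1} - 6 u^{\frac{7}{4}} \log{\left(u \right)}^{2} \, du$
$- \frac{768}{1331}$

Consider the simpler parametrised integral
$$J(a) = \int_{0}^{1} - 6 u^{a} \, du = - \frac{6}{a + 1}.$$

Differentiating under the integral sign brings down a factor of $\ln u$:
$$\frac{dJ}{da} = \int_{0}^{1} - 6 u^{a} \log{\left(u \right)} \, du = \frac{6}{\left(a + 1\right)^{2}}.$$

Repeating twice in total — each differentiation brings down another $\ln u$ — gives
$$\frac{d^{2}J}{da^{2}} = \int_{0}^{1} - 6 u^{a} \log{\left(u \right)}^{2} \, du = - \frac{12}{\left(a + 1\right)^{3}},$$
and the integrand here is exactly the target integrand, so $I = - \frac{12}{\left(a + 1\right)^{3}}$.

Setting $a = \frac{7}{4}$:
$$I = - \frac{768}{1331}.$$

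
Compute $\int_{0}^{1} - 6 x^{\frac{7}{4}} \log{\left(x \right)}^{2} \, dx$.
$- \frac{768}{1331}$

Start from the elementary integral
$$J(a) = \int_{0}^{1} - 6 x^{a} \, dx = - \frac{6}{a + 1}.$$

Differentiating under the integral sign brings down a factor of $\ln x$:
$$\frac{dJ}{da} = \int_{0}^{1} - 6 x^{a} \log{\left(x \right)} \, dx = \frac{6}{\left(a + 1\right)^{2}}.$$

Repeating twice in total — each differentiation brings down another $\ln x$ — gives
$$\frac{d^{2}J}{da^{2}} = \int_{0}^{1} - 6 x^{a} \log{\left(x \right)}^{2} \, dx = - \frac{12}{\left(a + 1\right)^{3}},$$
and the integrand here is exactly the target integrand, so $I = - \frac{12}{\left(a + 1\right)^{3}}$.

Setting $a = \frac{7}{4}$:
$$I = - \frac{768}{1331}.$$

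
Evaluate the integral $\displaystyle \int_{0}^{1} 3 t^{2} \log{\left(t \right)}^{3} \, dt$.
$- \frac{2}{9}$

Begin with the known integral
$$J(a) = \int_{0}^{1} 3 t^{a} \, dt = \frac{3}{a + 1}.$$

Differentiating under the integral sign brings down a factor of $\ln t$:
$$\frac{dJ}{da} = \int_{0}^{1} 3 t^{a} \log{\left(t \right)} \, dt = - \frac{3}{\left(a + 1\right)^{2}}.$$

Repeating $3$ times in total — each differentiation brings down another $\ln t$ — gives
$$\frac{d^{3}J}{da^{3}} = \int_{0}^{1} 3 t^{a} \log{\left(t \right)}^{3} \, dt = - \frac{18}{\left(a + 1\right)^{4}},$$
and the integrand here is exactly the target integrand, so $I = - \frac{18}{\left(a + 1\right)^{4}}$.

Setting $a = 2$:
$$I = - \frac{2}{9}.$$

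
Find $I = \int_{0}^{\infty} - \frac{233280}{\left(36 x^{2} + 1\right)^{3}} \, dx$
$- 7290 \pi$

Start from the standard arctangent integral
$$J(a) = \int_{0}^{\infty} - \frac{5}{a^{2} + x^{2}} \, dx = - \frac{5 \pi}{2 a}.$$

Differentiating under the integral sign with respect to $a$,
$$\frac{dJ}{da} = \int_{0}^{\infty} \frac{10 a}{\left(a^{2} + x^{2}\right)^{2}} \, dx = \frac{5 \pi}{2 a^{2}},$$
so $\int_{0}^{\infty} - \frac{5}{\left(a^{2} + x^{2}\right)^{2}} \, dx = - \frac{5 \pi}{4 a^{3}}$.

Repeating — each differentiation of $1/(x^2+a^2)^j$ produces $-2ja/(x^2+a^2)^{j+1}$ — and dividing through by $-2ja$ at each step yields, after $2$ differentiations in total,
$$\int_{0}^{\infty} - \frac{5}{\left(a^{2} + x^{2}\right)^{3}} \, dx = - \frac{15 \pi}{16 a^{5}}.$$

Setting $a = \frac{1}{6}$:
$$I = - 7290 \pi.$$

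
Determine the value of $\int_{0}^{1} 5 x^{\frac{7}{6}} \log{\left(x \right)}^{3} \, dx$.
$- \frac{38880}{28561}$

Consider the simpler parametrised integral
$$J(a) = \int_{0}^{1} 5 x^{a} \, dx = \frac{5}{a + 1}.$$

Differentiating under the integral sign brings down a factor of $\ln x$:
$$\frac{dJ}{da} = \int_{0}^{1} 5 x^{a} \log{\left(x \right)} \, dx = - \frac{5}{\left(a + 1\right)^{2}}.$$

Repeating $3$ times in total — each differentiation brings down another $\ln x$ — gives
$$\frac{d^{3}J}{da^{3}} = \int_{0}^{1} 5 x^{a} \log{\left(x \right)}^{3} \, dx = - \frac{30}{\left(a + 1\right)^{4}},$$
and the integrand here is exactly the target integrand, so $I = - \frac{30}{\left(a + 1\right)^{4}}$.

Setting $a = \frac{7}{6}$:
$$I = - \frac{38880}{28561}.$$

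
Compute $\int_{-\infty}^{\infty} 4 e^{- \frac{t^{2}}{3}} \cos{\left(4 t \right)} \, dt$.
$\frac{4 \sqrt{3} \sqrt{\pi}}{e^{12}}$

Define $I(b) = \int_{-\infty}^{\infty} 4 e^{- \frac{t^{2}}{3}} \cos{\left(b t \right)} \, dt$.

Differentiating under the integral sign,
$$I'(b) = \int_{-\infty}^{\infty} - 4 t e^{- \frac{t^{2}}{3}} \sin{\left(b t \right)} \, dt.$$

Integrate $\int_{-\infty}^{\infty} t \sin(b t)\, e^{- \frac{t^{2}}{3}}\, dt$ by parts with $u = \sin(b t)$ and $dv = t\, e^{- \frac{t^{2}}{3}}\, dt$, giving $v = - \frac{3 e^{- \frac{t^{2}}{3}}}{2}$. The boundary term vanishes and
$$\int_{-\infty}^{\infty} t \sin(b t)\, e^{- \frac{t^{2}}{3}}\, dt = \frac{3 b}{2} \int_{-\infty}^{\infty} \cos(b t)\, e^{- \frac{t^{2}}{3}}\, dt,$$
so $I'(b) = - \frac{3 b}{2}\, I(b)$.

This is a separable first-order ODE; solving with the initial condition $I(0) = \int_{-\infty}^{\infty} 4 e^{- \frac{t^{2}}{3}}\,dt = 4 \sqrt{3} \sqrt{\pi}$ gives
$$I(b) = 4 \sqrt{3} \sqrt{\pi} e^{- \frac{3 b^{2}}{4}}.$$

Setting $b = 4$:
$$I = \frac{4 \sqrt{3} \sqrt{\pi}}{e^{12}}.$$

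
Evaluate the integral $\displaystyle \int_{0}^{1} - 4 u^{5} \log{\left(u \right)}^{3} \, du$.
$\frac{1}{54}$

Start from the elementary integral
$$J(a) = \int_{0}^{1} - 4 u^{a} \, du = - \frac{4}{a + 1}.$$

Differentiating under the integral sign brings down a factor of $\ln u$:
$$\frac{dJ}{da} = \int_{0}^{1} - 4 u^{a} \log{\left(u \right)} \, du = \frac{4}{\left(a + 1\right)^{2}}.$$

Repeating $3$ times in total — each differentiation brings down another $\ln u$ — gives
$$\frac{d^{3}J}{da^{3}} = \int_{0}^{1} - 4 u^{a} \log{\left(u \right)}^{3} \, du = \frac{24}{\left(a + 1\right)^{4}},$$
and the integrand here is exactly the target integrand, so $I = \frac{24}{\left(a + 1\right)^{4}}$.

Setting $a = 5$:
$$I = \frac{1}{54}.$$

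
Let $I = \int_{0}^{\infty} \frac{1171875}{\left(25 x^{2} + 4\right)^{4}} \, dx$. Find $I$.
$\frac{1171875 \pi}{4096}$

Recall the elementary integral
$$J(a) = \int_{0}^{\infty} \frac{3}{a^{2} + x^{2}} \, dx = \frac{3 \pi}{2 a}.$$

Differentiating under the integral sign with respect to $a$,
$$\frac{dJ}{da} = \int_{0}^{\infty} - \frac{6 a}{\left(a^{2} + x^{2}\right)^{2}} \, dx = - \frac{3 \pi}{2 a^{2}},$$
so $\int_{0}^{\infty} \frac{3}{\left(a^{2} + x^{2}\right)^{2}} \, dx = \frac{3 \pi}{4 a^{3}}$.

Repeating — each differentiation of $1/(x^2+a^2)^j$ produces $-2ja/(x^2+a^2)^{j+1}$ — and dividing through by $-2ja$ at each step yields, after $3$ differentiations in total,
$$\int_{0}^{\infty} \frac{3}{\left(a^{2} + x^{2}\right)^{4}} \, dx = \frac{15 \pi}{32 a^{7}}.$$

Setting $a = \frac{2}{5}$:
$$I = \frac{1171875 \pi}{4096}.$$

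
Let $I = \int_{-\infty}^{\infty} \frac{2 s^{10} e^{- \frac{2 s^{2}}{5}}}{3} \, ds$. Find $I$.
$\frac{984375 \sqrt{10} \sqrt{\pi}}{1024}$

Begin with the known integral
$$J(a) = \int_{-\infty}^{\infty} \frac{2 e^{- a s^{2}}}{3} \, ds = \frac{2 \sqrt{\pi}}{3 \sqrt{a}}.$$

Differentiating under the integral sign brings down a factor of $(-s^2)$:
$$\frac{dJ}{da} = \int_{-\infty}^{\infty} - \frac{2 s^{2} e^{- a s^{2}}}{3} \, ds = - \frac{\sqrt{\pi}}{3 a^{\frac{3}{2}}}.$$

Repeating $5$ times in total — each differentiation brings down another $(-s^2)$ — gives
$$\frac{d^{5}J}{da^{5}} = \int_{-\infty}^{\infty} - \frac{2 s^{10} e^{- a s^{2}}}{3} \, ds = - \frac{315 \sqrt{\pi}}{16 a^{\frac{11}{2}}},$$
and the integrand here is $(-1)^{5}$ times the target integrand, so $I = (-1)^{5}\,\frac{d^{5}J}{da^{5}} = \frac{315 \sqrt{\pi}}{16 a^{\frac{11}{2}}}$.

Setting $a = \frac{2}{5}$:
$$I = \frac{984375 \sqrt{10} \sqrt{\pi}}{1024}.$$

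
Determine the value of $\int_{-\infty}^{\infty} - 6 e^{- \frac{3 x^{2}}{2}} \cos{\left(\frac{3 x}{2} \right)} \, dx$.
$- \frac{2 \sqrt{6} \sqrt{\pi}}{e^{\frac{3}{8}}}$

Treat the cosine frequency as a parameter and define $I(b) = \int_{-\infty}^{\infty} - 6 e^{- \frac{3 x^{2}}{2}} \cos{\left(b x \right)} \, dx$.

Differentiating under the integral sign,
$$I'(b) = \int_{-\infty}^{\infty} 6 x e^{- \frac{3 x^{2}}{2}} \sin{\left(b x \right)} \, dx.$$

Integrate $\int_{-\infty}^{\infty} x \sin(b x)\, e^{- \frac{3 x^{2}}{2}}\, dx$ by parts with $u = \sin(b x)$ and $dv = x\, e^{- \frac{3 x^{2}}{2}}\, dx$, giving $v = - \frac{e^{- \frac{3 x^{2}}{2}}}{3}$. The boundary term vanishes and
$$\int_{-\infty}^{\infty} x \sin(b x)\, e^{- \frac{3 x^{2}}{2}}\, dx = \frac{b}{3} \int_{-\infty}^{\infty} \cos(b x)\, e^{- \frac{3 x^{2}}{2}}\, dx,$$
so $I'(b) = - \frac{b}{3}\, I(b)$.

This is a separable first-order ODE; solving with the initial condition $I(0) = \int_{-\infty}^{\infty} - 6 e^{- \frac{3 x^{2}}{2}}\,dx = - 2 \sqrt{6} \sqrt{\pi}$ gives
$$I(b) = - 2 \sqrt{6} \sqrt{\pi} e^{- \frac{b^{2}}{6}}.$$

Setting $b = \frac{3}{2}$:
$$I = - \frac{2 \sqrt{6} \sqrt{\pi}}{e^{\frac{3}{8}}}.$$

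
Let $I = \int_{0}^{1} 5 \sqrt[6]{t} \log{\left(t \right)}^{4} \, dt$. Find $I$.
$\frac{933120}{16807}$

Start from the elementary integral
$$J(a) = \int_{0}^{1} 5 t^{a} \, dt = \frac{5}{a + 1}.$$

Differentiating under the integral sign brings down a factor of $\ln t$:
$$\frac{dJ}{da} = \int_{0}^{1} 5 t^{a} \log{\left(t \right)} \, dt = - \frac{5}{\left(a + 1\right)^{2}}.$$

Repeating $4$ times in total — each differentiation brings down another $\ln t$ — gives
$$\frac{d^{4}J}{da^{4}} = \int_{0}^{1} 5 t^{a} \log{\left(t \right)}^{4} \, dt = \frac{120}{\left(a + 1\right)^{5}},$$
and the integrand here is exactly the target integrand, so $I = \frac{120}{\left(a + 1\right)^{5}}$.

Setting $a = \frac{1}{6}$:
$$I = \frac{933120}{16807}.$$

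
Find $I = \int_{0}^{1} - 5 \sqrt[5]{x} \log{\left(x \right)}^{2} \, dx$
$- \frac{625}{108}$

Start from the elementary integral
$$J(a) = \int_{0}^{1} - 5 x^{a} \, dx = - \frac{5}{a + 1}.$$

Differentiating under the integral sign brings down a factor of $\ln x$:
$$\frac{dJ}{da} = \int_{0}^{1} - 5 x^{a} \log{\left(x \right)} \, dx = \frac{5}{\left(a + 1\right)^{2}}.$$

Repeating twice in total — each differentiation brings down another $\ln x$ — gives
$$\frac{d^{2}J}{da^{2}} = \int_{0}^{1} - 5 x^{a} \log{\left(x \right)}^{2} \, dx = - \frac{10}{\left(a + 1\right)^{3}},$$
and the integrand here is exactly the target integrand, so $I = - \frac{10}{\left(a + 1\right)^{3}}$.

Setting $a = \frac{1}{5}$:
$$I = - \frac{625}{108}.$$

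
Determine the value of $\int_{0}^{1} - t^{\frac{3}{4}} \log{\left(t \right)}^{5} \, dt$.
$\frac{491520}{117649}$

Start from the elementary integral
$$J(a) = \int_{0}^{1} - t^{a} \, dt = - \frac{1}{a + 1}.$$

Differentiating under the integral sign brings down a factor of $\ln t$:
$$\frac{dJ}{da} = \int_{0}^{1} - t^{a} \log{\left(t \right)} \, dt = \frac{1}{\left(a + 1\right)^{2}}.$$

Repeating $5$ times in total — each differentiation brings down another $\ln t$ — gives
$$\frac{d^{5}J}{da^{5}} = \int_{0}^{1} - t^{a} \log{\left(t \right)}^{5} \, dt = \frac{120}{\left(a + 1\right)^{6}},$$
and the integrand here is exactly the target integrand, so $I = \frac{120}{\left(a + 1\right)^{6}}$.

Setting $a = \frac{3}{4}$:
$$I = \frac{491520}{117649}.$$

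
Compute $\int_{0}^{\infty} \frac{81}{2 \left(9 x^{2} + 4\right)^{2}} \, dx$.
$\frac{27 \pi}{64}$

Start from the standard arctangent integral
$$J(a) = \int_{0}^{\infty} \frac{1}{2 \left(a^{2} + x^{2}\right)} \, dx = \frac{\pi}{4 a}.$$

Differentiating under the integral sign with respect to $a$,
$$\frac{dJ}{da} = \int_{0}^{\infty} - \frac{a}{\left(a^{2} + x^{2}\right)^{2}} \, dx = - \frac{\pi}{4 a^{2}},$$
so $\int_{0}^{\infty} \frac{1}{2 \left(a^{2} + x^{2}\right)^{2}} \, dx = \frac{\pi}{8 a^{3}}$.

Setting $a = \frac{2}{3}$:
$$I = \frac{27 \pi}{64}.$$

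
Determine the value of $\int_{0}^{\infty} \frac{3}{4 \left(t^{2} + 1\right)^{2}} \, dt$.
$\frac{3 \pi}{16}$

Start from the standard arctangent integral
$$J(a) = \int_{0}^{\infty} \frac{3}{4 \left(a^{2} + t^{2}\right)} \, dt = \frac{3 \pi}{8 a}.$$

Differentiating under the integral sign with respect to $a$,
$$\frac{dJ}{da} = \int_{0}^{\infty} - \frac{3 a}{2 \left(a^{2} + t^{2}\right)^{2}} \, dt = - \frac{3 \pi}{8 a^{2}},$$
so $\int_{0}^{\infty} \frac{3}{4 \left(a^{2} + t^{2}\right)^{2}} \, dt = \frac{3 \pi}{16 a^{3}}$.

Setting $a = 1$:
$$I = \frac{3 \pi}{16}.$$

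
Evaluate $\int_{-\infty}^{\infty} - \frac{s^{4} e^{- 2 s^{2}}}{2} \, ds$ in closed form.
$- \frac{3 \sqrt{2} \sqrt{\pi}}{64}$

Begin with the known integral
$$J(a) = \int_{-\infty}^{\infty} - \frac{e^{- a s^{2}}}{2} \, ds = - \frac{\sqrt{\pi}}{2 \sqrt{a}}.$$

Differentiating under the integral sign brings down a factor of $(-s^2)$:
$$\frac{dJ}{da} = \int_{-\infty}^{\infty} \frac{s^{2} e^{- a s^{2}}}{2} \, ds = \frac{\sqrt{\pi}}{4 a^{\frac{3}{2}}}.$$

Repeating twice in total — each differentiation brings down another $(-s^2)$ — gives
$$\frac{d^{2}J}{da^{2}} = \int_{-\infty}^{\infty} - \frac{s^{4} e^{- a s^{2}}}{2} \, ds = - \frac{3 \sqrt{\pi}}{8 a^{\frac{5}{2}}},$$
and the integrand here is exactly the target integrand, so $I = - \frac{3 \sqrt{\pi}}{8 a^{\frac{5}{2}}}$.

Setting $a = 2$:
$$I = - \frac{3 \sqrt{2} \sqrt{\pi}}{64}.$$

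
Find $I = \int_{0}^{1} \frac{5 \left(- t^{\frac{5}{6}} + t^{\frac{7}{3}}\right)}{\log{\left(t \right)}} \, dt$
$- \log{\left(\frac{161051}{3200000} \right)}$

Introduce a parameter $a$ in the exponent: let $I(a) = \int_{0}^{1} \frac{5 \left(t^{\frac{7}{3}} - t^{a}\right)}{\log{\left(t \right)}} \, dt$.

Since $\dfrac{\partial}{\partial a}\,t^{a} = t^{a} \ln t$, the $\ln t$ in the denominator cancels and
$$\frac{dI}{da} = \int_{0}^{1} -5 t^{a} \, dt = -5 \left[\frac{t^{a+1}}{a+1}\right]_0^1 = - \frac{5}{a + 1}.$$

Integrating with respect to $a$ gives $I(a) = - \log{\left(\frac{243 \left(a + 1\right)^{5}}{100000} \right)} + C$.

At $a = \frac{7}{3}$ the integrand is identically $0$, so $I(\frac{7}{3}) = 0$. The closed form gives $0$, hence $C = 0$.

Setting $a = \frac{5}{6}$:
$$I = - \log{\left(\frac{161051}{3200000} \right)}.$$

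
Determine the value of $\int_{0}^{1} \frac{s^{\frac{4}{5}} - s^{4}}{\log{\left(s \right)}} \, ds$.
$- \log{\left(\frac{25}{9} \right)}$

Introduce a parameter $a$ in the exponent: let $I(a) = \int_{0}^{1} \frac{s^{\frac{4}{5}} - s^{a}}{\log{\left(s \right)}} \, ds$.

Since $\dfrac{\partial}{\partial a}\,s^{a} = s^{a} \ln s$, the $\ln s$ in the denominator cancels and
$$\frac{dI}{da} = \int_{0}^{1} -1 s^{a} \, ds = -1 \left[\frac{s^{a+1}}{a+1}\right]_0^1 = - \frac{1}{a + 1}.$$

Integrating with respect to $a$ gives $I(a) = - \log{\left(\frac{5 a}{9} + \frac{5}{9} \right)} + C$.

At $a = \frac{4}{5}$ the integrand is identically $0$, so $I(\frac{4}{5}) = 0$. The closed form gives $0$, hence $C = 0$.

Setting $a = 4$:
$$I = - \log{\left(\frac{25}{9} \right)}.$$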